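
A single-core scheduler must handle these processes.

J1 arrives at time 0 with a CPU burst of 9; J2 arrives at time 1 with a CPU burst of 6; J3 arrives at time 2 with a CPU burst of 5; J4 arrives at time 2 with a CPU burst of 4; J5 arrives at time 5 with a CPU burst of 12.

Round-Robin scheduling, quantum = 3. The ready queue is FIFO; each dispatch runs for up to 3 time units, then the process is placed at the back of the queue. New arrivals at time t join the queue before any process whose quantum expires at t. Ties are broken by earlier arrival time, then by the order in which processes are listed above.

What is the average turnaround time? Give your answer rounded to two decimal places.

24.20

Timeline: | J1 0-3 | J2 3-6 | J3 6-9 | J4 9-12 | J1 12-15 | J5 15-18 | J2 18-21 | J3 21-23 | J4 23-24 | J1 24-27 | J5 27-36 |
Completion: J1=27  J2=21  J3=23  J4=24  J5=36
Turnaround (C−A): J1=27  J2=20  J3=21  J4=22  J5=31
Turnaround times: J1=27, J2=20, J3=21, J4=22, J5=31
Average turnaround = (27+20+21+22+31) / 5 = 121/5 = 24.20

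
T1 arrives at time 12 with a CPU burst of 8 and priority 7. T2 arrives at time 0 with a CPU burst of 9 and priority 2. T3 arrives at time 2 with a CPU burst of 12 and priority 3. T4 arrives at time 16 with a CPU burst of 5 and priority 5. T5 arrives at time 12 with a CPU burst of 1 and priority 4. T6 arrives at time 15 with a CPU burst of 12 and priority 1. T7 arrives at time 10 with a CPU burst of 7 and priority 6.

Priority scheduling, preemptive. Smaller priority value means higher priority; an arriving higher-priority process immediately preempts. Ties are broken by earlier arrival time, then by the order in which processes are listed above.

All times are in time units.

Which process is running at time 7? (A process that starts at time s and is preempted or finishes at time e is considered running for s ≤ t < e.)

Gantt: | T2 0-9 | T3 9-15 | T6 15-27 | T3 27-33 | T5 33-34 | T4 34-39 | T7 39-46 | T1 46-54 |
Completion: T1=54  T2=9  T3=33  T4=39  T5=34  T6=27  T7=46
Turnaround (C−A): T1=42  T2=9  T3=31  T4=23  T5=22  T6=12  T7=36

T2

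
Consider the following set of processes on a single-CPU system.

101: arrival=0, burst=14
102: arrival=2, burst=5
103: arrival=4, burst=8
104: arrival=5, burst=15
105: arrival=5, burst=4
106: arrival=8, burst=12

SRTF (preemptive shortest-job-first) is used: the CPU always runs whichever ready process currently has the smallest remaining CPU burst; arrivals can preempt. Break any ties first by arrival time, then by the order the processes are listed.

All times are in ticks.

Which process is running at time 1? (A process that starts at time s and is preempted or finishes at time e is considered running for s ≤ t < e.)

Schedule: | 101 0-2 | 102 2-7 | 105 7-11 | 103 11-19 | 101 19-31 | 106 31-43 | 104 43-58 |
Completion: 101=31  102=7  103=19  104=58  105=11  106=43

101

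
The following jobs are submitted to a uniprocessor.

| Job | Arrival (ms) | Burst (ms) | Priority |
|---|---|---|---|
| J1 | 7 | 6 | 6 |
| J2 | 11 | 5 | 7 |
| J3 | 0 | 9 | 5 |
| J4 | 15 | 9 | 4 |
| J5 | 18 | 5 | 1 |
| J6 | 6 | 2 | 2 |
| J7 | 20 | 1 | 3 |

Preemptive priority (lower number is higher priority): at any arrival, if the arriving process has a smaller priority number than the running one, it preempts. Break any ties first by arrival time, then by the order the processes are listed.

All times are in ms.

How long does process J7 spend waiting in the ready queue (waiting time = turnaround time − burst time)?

3

Schedule: | J3 0-6 | J6 6-8 | J3 8-11 | J1 11-15 | J4 15-18 | J5 18-23 | J7 23-24 | J4 24-30 | J1 30-32 | J2 32-37 |
Completion: J1=32  J2=37  J3=11  J4=30  J5=23  J6=8  J7=24
Waiting(J7) = turnaround − burst = 4 − 1 = 3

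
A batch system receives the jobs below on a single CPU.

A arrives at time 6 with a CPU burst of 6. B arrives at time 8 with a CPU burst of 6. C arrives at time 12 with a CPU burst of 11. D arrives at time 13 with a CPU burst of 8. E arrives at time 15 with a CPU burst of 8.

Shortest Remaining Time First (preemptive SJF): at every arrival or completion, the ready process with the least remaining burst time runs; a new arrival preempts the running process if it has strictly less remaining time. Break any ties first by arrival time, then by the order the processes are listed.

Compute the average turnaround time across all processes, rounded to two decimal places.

16.20

Schedule: | idle 0-6 | A 6-12 | B 12-18 | D 18-26 | E 26-34 | C 34-45 |
Completion: A=12  B=18  C=45  D=26  E=34
Turnaround (C−A): A=6  B=10  C=33  D=13  E=19
Turnaround times: A=6, B=10, C=33, D=13, E=19
Average turnaround = (6+10+33+13+19) / 5 = 81/5 = 16.20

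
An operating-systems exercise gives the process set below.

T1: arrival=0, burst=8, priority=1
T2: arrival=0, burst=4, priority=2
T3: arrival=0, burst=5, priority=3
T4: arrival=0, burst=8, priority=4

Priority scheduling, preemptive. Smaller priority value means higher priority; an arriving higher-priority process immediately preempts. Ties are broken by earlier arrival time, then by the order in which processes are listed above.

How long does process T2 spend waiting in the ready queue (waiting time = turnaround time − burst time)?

8

Gantt: | T1 0-8 | T2 8-12 | T3 12-17 | T4 17-25 |
Completion: T1=8  T2=12  T3=17  T4=25
Waiting(T2) = turnaround − burst = 12 − 4 = 8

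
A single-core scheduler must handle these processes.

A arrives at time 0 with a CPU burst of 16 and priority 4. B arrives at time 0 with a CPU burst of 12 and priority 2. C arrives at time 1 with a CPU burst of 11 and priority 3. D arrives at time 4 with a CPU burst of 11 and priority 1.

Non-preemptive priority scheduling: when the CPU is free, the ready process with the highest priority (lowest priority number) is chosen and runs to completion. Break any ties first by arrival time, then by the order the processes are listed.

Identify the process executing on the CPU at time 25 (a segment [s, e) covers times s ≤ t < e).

C

Timeline: | B 0-12 | D 12-23 | C 23-34 | A 34-50 |
Completion: A=50  B=12  C=34  D=23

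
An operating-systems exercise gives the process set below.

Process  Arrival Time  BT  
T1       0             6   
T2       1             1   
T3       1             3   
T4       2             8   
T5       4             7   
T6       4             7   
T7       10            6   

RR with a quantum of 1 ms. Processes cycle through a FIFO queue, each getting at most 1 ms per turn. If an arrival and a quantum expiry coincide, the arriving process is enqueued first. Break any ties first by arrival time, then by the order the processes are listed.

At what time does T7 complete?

Timeline: | T1 0-1 | T2 1-2 | T3 2-3 | T1 3-4 | T4 4-5 | T3 5-6 | T5 6-7 | T6 7-8 | T1 8-9 | T4 9-10 | T3 10-11 | T5 11-12 | T6 12-13 | T1 13-14 | T7 14-15 | T4 15-16 | T5 16-17 | T6 17-18 | T1 18-19 | T7 19-20 | T4 20-21 | T5 21-22 | T6 22-23 | T1 23-24 | T7 24-25 | T4 25-26 | T5 26-27 | T6 27-28 | T7 28-29 | T4 29-30 | T5 30-31 | T6 31-32 | T7 32-33 | T4 33-34 | T5 34-35 | T6 35-36 | T7 36-37 | T4 37-38 |
Completion: T1=24  T2=2  T3=11  T4=38  T5=35  T6=36  T7=37

37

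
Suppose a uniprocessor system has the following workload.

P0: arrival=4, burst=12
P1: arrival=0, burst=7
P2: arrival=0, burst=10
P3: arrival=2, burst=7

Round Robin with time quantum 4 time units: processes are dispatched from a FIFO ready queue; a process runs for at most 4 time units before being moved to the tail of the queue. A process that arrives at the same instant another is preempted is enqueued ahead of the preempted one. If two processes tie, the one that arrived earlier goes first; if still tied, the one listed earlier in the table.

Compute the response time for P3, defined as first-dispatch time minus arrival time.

6

Schedule: | P1 0-4 | P2 4-8 | P3 8-12 | P0 12-16 | P1 16-19 | P2 19-23 | P3 23-26 | P0 26-30 | P2 30-32 | P0 32-36 |
Completion: P0=36  P1=19  P2=32  P3=26
Turnaround (C−A): P0=32  P1=19  P2=32  P3=24
Response(P3) = first start − arrival = 8 − 2 = 6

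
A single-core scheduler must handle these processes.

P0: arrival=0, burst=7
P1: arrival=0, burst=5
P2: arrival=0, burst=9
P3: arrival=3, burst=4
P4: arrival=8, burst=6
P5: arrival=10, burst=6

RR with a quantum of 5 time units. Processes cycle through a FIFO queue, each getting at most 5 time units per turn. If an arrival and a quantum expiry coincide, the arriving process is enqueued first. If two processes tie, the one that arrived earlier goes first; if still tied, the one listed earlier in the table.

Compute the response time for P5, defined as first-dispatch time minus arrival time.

16

Timeline: | P0 0-5 | P1 5-10 | P2 10-15 | P3 15-19 | P0 19-21 | P4 21-26 | P5 26-31 | P2 31-35 | P4 35-36 | P5 36-37 |
Completion: P0=21  P1=10  P2=35  P3=19  P4=36  P5=37
Turnaround (C−A): P0=21  P1=10  P2=35  P3=16  P4=28  P5=27
Response(P5) = first start − arrival = 26 − 10 = 16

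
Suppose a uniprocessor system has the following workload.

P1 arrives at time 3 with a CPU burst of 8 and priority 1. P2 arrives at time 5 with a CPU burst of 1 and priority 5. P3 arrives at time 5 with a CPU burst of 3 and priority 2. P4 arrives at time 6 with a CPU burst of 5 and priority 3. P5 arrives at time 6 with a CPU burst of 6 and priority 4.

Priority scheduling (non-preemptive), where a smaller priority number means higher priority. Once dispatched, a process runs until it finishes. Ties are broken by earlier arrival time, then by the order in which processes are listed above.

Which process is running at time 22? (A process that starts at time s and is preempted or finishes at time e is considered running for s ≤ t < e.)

P5

Timeline: | idle 0-3 | P1 3-11 | P3 11-14 | P4 14-19 | P5 19-25 | P2 25-26 |
Completion: P1=11  P2=26  P3=14  P4=19  P5=25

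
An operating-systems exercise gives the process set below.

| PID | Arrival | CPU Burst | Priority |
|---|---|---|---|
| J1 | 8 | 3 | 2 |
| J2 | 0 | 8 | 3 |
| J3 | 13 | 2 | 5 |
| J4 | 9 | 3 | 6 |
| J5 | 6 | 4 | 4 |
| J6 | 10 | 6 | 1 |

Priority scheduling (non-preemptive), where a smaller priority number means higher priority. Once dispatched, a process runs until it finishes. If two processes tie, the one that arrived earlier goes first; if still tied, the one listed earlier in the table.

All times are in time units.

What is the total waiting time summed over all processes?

Schedule: | J2 0-8 | J1 8-11 | J6 11-17 | J5 17-21 | J3 21-23 | J4 23-26 |
Completion: J1=11  J2=8  J3=23  J4=26  J5=21  J6=17
Waiting = turnaround − burst: J1=0, J2=0, J3=8, J4=14, J5=11, J6=1
Total waiting = 0 + 0 + 8 + 14 + 11 + 1 = 34

34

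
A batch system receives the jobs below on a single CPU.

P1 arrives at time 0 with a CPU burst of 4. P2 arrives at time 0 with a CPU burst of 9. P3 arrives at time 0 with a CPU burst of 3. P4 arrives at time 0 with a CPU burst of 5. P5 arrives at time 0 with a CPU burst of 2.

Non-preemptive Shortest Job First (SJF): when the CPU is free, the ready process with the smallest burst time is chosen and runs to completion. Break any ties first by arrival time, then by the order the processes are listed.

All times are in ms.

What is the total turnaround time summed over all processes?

Gantt: | P5 0-2 | P3 2-5 | P1 5-9 | P4 9-14 | P2 14-23 |
Completion: P1=9  P2=23  P3=5  P4=14  P5=2
Turnaround (C−A): P1=9  P2=23  P3=5  P4=14  P5=2
Turnaround = completion − arrival: P1=9, P2=23, P3=5, P4=14, P5=2
Total turnaround = 9 + 23 + 5 + 14 + 2 = 53

53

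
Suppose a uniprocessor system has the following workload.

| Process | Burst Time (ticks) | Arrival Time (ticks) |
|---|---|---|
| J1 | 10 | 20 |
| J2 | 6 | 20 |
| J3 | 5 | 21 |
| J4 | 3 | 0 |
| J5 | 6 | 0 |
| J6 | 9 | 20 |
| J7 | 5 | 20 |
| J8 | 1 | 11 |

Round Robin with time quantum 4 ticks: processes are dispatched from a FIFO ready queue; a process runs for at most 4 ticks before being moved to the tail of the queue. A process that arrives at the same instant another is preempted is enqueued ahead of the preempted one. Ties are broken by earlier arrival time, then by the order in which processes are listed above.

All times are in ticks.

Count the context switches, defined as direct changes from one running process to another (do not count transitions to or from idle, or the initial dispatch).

Gantt: | J4 0-3 | J5 3-9 | idle 9-11 | J8 11-12 | idle 12-20 | J1 20-24 | J2 24-28 | J6 28-32 | J7 32-36 | J3 36-40 | J1 40-44 | J2 44-46 | J6 46-50 | J7 50-51 | J3 51-52 | J1 52-54 | J6 54-55 |
Completion: J1=54  J2=46  J3=52  J4=3  J5=9  J6=55  J7=51  J8=12

12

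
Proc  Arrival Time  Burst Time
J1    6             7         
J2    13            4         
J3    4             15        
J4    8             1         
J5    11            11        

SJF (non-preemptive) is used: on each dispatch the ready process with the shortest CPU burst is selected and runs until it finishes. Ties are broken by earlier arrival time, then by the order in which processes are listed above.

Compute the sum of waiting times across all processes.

56

Timeline: | idle 0-4 | J3 4-19 | J4 19-20 | J2 20-24 | J1 24-31 | J5 31-42 |
Completion: J1=31  J2=24  J3=19  J4=20  J5=42
Turnaround (C−A): J1=25  J2=11  J3=15  J4=12  J5=31
Waiting = turnaround − burst: J1=18, J2=7, J3=0, J4=11, J5=20
Total waiting = 18 + 7 + 0 + 11 + 20 = 56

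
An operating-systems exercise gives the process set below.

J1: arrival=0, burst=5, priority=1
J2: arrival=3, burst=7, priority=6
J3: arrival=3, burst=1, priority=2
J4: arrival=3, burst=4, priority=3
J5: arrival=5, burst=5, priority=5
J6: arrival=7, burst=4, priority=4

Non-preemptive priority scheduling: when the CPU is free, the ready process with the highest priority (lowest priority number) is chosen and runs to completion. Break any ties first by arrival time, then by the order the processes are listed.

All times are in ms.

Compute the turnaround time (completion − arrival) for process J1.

Schedule: | J1 0-5 | J3 5-6 | J4 6-10 | J6 10-14 | J5 14-19 | J2 19-26 |
Completion: J1=5  J2=26  J3=6  J4=10  J5=19  J6=14
Turnaround(J1) = completion − arrival = 5 − 0 = 5

5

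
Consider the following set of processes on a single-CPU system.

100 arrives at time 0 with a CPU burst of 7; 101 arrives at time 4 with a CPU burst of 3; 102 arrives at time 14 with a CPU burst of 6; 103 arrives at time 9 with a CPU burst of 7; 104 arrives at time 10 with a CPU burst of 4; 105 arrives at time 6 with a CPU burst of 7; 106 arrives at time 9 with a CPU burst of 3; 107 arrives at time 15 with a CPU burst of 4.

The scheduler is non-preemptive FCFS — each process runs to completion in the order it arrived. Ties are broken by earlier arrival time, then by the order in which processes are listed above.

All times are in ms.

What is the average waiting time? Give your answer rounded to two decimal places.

Schedule: | 100 0-7 | 101 7-10 | 105 10-17 | 103 17-24 | 106 24-27 | 104 27-31 | 102 31-37 | 107 37-41 |
Completion: 100=7  101=10  102=37  103=24  104=31  105=17  106=27  107=41
Turnaround (C−A): 100=7  101=6  102=23  103=15  104=21  105=11  106=18  107=26
Waiting times: 100=0, 101=3, 102=17, 103=8, 104=17, 105=4, 106=15, 107=22
Average waiting = (0+3+17+8+17+4+15+22) / 8 = 86/8 = 10.75

10.75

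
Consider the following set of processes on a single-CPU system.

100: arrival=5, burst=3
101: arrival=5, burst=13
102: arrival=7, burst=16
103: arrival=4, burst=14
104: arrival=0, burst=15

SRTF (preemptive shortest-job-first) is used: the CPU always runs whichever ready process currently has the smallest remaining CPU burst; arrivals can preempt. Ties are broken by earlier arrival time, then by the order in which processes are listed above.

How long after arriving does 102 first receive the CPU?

Schedule: | 104 0-5 | 100 5-8 | 104 8-18 | 101 18-31 | 103 31-45 | 102 45-61 |
Completion: 100=8  101=31  102=61  103=45  104=18
Response(102) = first start − arrival = 45 − 7 = 38

38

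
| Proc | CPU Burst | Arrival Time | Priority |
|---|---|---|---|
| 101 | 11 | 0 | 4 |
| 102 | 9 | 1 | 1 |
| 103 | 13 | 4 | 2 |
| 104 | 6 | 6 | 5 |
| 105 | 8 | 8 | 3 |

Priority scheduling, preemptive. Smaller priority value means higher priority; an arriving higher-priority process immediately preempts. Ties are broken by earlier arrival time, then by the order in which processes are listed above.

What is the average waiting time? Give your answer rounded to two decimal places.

Timeline: | 101 0-1 | 102 1-10 | 103 10-23 | 105 23-31 | 101 31-41 | 104 41-47 |
Completion: 101=41  102=10  103=23  104=47  105=31
Turnaround (C−A): 101=41  102=9  103=19  104=41  105=23
Waiting times: 101=30, 102=0, 103=6, 104=35, 105=15
Average waiting = (30+0+6+35+15) / 5 = 86/5 = 17.20

17.20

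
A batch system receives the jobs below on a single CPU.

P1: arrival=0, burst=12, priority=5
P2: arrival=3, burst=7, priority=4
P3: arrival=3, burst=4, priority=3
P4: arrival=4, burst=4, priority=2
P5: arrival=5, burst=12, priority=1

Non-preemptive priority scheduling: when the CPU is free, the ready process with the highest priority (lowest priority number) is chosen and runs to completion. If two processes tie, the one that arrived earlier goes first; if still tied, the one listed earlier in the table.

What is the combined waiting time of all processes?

81

Timeline: | P1 0-12 | P5 12-24 | P4 24-28 | P3 28-32 | P2 32-39 |
Completion: P1=12  P2=39  P3=32  P4=28  P5=24
Waiting = turnaround − burst: P1=0, P2=29, P3=25, P4=20, P5=7
Total waiting = 0 + 29 + 25 + 20 + 7 = 81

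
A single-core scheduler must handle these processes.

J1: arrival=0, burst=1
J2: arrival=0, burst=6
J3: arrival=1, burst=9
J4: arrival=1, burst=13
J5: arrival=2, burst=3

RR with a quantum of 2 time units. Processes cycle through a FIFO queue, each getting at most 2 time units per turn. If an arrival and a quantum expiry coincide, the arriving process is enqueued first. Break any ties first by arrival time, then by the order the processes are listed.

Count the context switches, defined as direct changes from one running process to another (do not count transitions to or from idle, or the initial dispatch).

Gantt: | J1 0-1 | J2 1-3 | J3 3-5 | J4 5-7 | J5 7-9 | J2 9-11 | J3 11-13 | J4 13-15 | J5 15-16 | J2 16-18 | J3 18-20 | J4 20-22 | J3 22-24 | J4 24-26 | J3 26-27 | J4 27-32 |
Completion: J1=1  J2=18  J3=27  J4=32  J5=16

15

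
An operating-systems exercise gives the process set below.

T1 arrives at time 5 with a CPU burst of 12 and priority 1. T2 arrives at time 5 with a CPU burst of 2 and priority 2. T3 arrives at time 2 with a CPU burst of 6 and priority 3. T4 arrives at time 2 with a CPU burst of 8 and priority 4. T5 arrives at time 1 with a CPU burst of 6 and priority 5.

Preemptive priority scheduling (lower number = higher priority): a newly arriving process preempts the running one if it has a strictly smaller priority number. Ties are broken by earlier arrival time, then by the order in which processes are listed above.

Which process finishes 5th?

T5

Schedule: | idle 0-1 | T5 1-2 | T3 2-5 | T1 5-17 | T2 17-19 | T3 19-22 | T4 22-30 | T5 30-35 |
Completion: T1=17  T2=19  T3=22  T4=30  T5=35
Turnaround (C−A): T1=12  T2=14  T3=20  T4=28  T5=34
Finish order: T1 → T2 → T3 → T4 → T5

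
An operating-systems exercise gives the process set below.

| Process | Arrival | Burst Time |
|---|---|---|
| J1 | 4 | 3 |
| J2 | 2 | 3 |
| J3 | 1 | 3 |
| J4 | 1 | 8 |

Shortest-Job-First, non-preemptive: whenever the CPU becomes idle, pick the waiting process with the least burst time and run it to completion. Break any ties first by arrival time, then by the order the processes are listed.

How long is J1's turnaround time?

6

Gantt: | idle 0-1 | J3 1-4 | J2 4-7 | J1 7-10 | J4 10-18 |
Completion: J1=10  J2=7  J3=4  J4=18
Turnaround (C−A): J1=6  J2=5  J3=3  J4=17
Turnaround(J1) = completion − arrival = 10 − 4 = 6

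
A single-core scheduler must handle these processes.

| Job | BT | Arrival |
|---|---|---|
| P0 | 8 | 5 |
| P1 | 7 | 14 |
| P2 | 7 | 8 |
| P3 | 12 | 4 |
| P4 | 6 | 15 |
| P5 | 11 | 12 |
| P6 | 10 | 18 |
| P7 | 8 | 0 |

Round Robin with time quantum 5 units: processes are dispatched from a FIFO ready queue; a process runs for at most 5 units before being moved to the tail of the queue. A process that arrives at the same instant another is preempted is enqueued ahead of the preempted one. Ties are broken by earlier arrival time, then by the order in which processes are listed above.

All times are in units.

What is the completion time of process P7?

18

Timeline: | P7 0-5 | P3 5-10 | P0 10-15 | P7 15-18 | P2 18-23 | P3 23-28 | P5 28-33 | P1 33-38 | P4 38-43 | P0 43-46 | P6 46-51 | P2 51-53 | P3 53-55 | P5 55-60 | P1 60-62 | P4 62-63 | P6 63-68 | P5 68-69 |
Completion: P0=46  P1=62  P2=53  P3=55  P4=63  P5=69  P6=68  P7=18
Turnaround (C−A): P0=41  P1=48  P2=45  P3=51  P4=48  P5=57  P6=50  P7=18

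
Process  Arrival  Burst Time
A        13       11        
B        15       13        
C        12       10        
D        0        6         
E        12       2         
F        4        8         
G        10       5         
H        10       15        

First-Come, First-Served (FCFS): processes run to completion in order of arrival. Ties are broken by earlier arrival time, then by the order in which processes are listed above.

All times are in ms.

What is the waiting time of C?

Gantt: | D 0-6 | F 6-14 | G 14-19 | H 19-34 | C 34-44 | E 44-46 | A 46-57 | B 57-70 |
Completion: A=57  B=70  C=44  D=6  E=46  F=14  G=19  H=34
Turnaround (C−A): A=44  B=55  C=32  D=6  E=34  F=10  G=9  H=24
Waiting(C) = turnaround − burst = 32 − 10 = 22

22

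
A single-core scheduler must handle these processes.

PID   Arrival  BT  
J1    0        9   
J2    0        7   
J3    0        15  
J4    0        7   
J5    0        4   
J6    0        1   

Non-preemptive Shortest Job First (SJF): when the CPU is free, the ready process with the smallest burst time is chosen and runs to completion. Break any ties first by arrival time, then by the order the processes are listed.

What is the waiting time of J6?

Gantt: | J6 0-1 | J5 1-5 | J2 5-12 | J4 12-19 | J1 19-28 | J3 28-43 |
Completion: J1=28  J2=12  J3=43  J4=19  J5=5  J6=1
Waiting(J6) = turnaround − burst = 1 − 1 = 0

0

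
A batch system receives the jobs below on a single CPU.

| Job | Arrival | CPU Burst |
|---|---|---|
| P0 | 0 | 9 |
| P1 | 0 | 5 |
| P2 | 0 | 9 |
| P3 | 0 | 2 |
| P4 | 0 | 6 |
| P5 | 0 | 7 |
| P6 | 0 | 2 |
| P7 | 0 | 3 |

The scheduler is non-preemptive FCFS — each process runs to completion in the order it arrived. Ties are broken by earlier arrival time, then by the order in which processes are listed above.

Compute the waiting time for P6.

38

Gantt: | P0 0-9 | P1 9-14 | P2 14-23 | P3 23-25 | P4 25-31 | P5 31-38 | P6 38-40 | P7 40-43 |
Completion: P0=9  P1=14  P2=23  P3=25  P4=31  P5=38  P6=40  P7=43
Waiting(P6) = turnaround − burst = 40 − 2 = 38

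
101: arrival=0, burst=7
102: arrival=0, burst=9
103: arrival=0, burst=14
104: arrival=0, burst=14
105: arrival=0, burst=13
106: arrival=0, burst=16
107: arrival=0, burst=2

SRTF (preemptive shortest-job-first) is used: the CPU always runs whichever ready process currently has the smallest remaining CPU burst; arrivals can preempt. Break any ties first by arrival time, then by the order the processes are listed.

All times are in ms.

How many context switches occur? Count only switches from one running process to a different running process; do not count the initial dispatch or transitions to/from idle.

6

Gantt: | 107 0-2 | 101 2-9 | 102 9-18 | 105 18-31 | 103 31-45 | 104 45-59 | 106 59-75 |
Completion: 101=9  102=18  103=45  104=59  105=31  106=75  107=2
Turnaround (C−A): 101=9  102=18  103=45  104=59  105=31  106=75  107=2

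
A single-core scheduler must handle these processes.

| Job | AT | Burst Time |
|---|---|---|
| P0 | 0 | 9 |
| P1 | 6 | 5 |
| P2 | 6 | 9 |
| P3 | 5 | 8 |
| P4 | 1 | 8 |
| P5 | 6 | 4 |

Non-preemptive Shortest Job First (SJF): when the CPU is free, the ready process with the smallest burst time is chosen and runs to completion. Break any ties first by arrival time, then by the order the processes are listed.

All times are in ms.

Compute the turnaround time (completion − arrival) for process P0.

Timeline: | P0 0-9 | P5 9-13 | P1 13-18 | P4 18-26 | P3 26-34 | P2 34-43 |
Completion: P0=9  P1=18  P2=43  P3=34  P4=26  P5=13
Turnaround (C−A): P0=9  P1=12  P2=37  P3=29  P4=25  P5=7
Turnaround(P0) = completion − arrival = 9 − 0 = 9

9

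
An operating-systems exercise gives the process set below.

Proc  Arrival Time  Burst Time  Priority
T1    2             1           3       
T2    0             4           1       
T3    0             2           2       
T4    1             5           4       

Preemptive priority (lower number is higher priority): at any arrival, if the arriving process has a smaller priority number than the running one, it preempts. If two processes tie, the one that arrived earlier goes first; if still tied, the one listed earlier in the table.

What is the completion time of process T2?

Schedule: | T2 0-4 | T3 4-6 | T1 6-7 | T4 7-12 |
Completion: T1=7  T2=4  T3=6  T4=12

4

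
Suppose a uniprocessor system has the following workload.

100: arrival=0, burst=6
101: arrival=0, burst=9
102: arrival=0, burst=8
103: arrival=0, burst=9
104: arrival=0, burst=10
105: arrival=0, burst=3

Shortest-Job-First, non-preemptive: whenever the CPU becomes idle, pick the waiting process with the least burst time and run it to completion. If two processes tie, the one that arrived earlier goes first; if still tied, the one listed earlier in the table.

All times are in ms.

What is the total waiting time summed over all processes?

90

Schedule: | 105 0-3 | 100 3-9 | 102 9-17 | 101 17-26 | 103 26-35 | 104 35-45 |
Completion: 100=9  101=26  102=17  103=35  104=45  105=3
Turnaround (C−A): 100=9  101=26  102=17  103=35  104=45  105=3
Waiting = turnaround − burst: 100=3, 101=17, 102=9, 103=26, 104=35, 105=0
Total waiting = 3 + 17 + 9 + 26 + 35 + 0 = 90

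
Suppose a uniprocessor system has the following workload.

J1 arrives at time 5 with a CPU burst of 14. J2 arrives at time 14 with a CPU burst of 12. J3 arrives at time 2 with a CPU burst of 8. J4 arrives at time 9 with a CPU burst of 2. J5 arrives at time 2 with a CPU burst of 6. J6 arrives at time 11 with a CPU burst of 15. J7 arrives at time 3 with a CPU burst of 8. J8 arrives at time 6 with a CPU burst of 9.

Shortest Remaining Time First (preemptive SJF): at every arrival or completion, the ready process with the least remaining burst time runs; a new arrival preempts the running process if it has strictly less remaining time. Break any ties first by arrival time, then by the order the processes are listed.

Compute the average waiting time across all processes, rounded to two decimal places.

19.50

Gantt: | idle 0-2 | J5 2-8 | J3 8-9 | J4 9-11 | J3 11-18 | J7 18-26 | J8 26-35 | J2 35-47 | J1 47-61 | J6 61-76 |
Completion: J1=61  J2=47  J3=18  J4=11  J5=8  J6=76  J7=26  J8=35
Turnaround (C−A): J1=56  J2=33  J3=16  J4=2  J5=6  J6=65  J7=23  J8=29
Waiting times: J1=42, J2=21, J3=8, J4=0, J5=0, J6=50, J7=15, J8=20
Average waiting = (42+21+8+0+0+50+15+20) / 8 = 156/8 = 19.50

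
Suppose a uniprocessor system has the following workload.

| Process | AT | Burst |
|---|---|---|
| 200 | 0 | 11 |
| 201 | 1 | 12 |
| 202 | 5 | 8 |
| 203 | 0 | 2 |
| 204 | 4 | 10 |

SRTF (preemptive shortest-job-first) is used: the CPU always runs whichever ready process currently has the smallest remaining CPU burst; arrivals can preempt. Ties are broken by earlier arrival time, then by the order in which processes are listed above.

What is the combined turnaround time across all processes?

100

Gantt: | 203 0-2 | 200 2-13 | 202 13-21 | 204 21-31 | 201 31-43 |
Completion: 200=13  201=43  202=21  203=2  204=31
Turnaround = completion − arrival: 200=13, 201=42, 202=16, 203=2, 204=27
Total turnaround = 13 + 42 + 16 + 2 + 27 = 100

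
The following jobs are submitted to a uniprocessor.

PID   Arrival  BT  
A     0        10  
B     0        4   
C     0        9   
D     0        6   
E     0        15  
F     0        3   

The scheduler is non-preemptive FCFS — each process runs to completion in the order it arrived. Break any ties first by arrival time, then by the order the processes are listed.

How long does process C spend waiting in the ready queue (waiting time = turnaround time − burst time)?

Timeline: | A 0-10 | B 10-14 | C 14-23 | D 23-29 | E 29-44 | F 44-47 |
Completion: A=10  B=14  C=23  D=29  E=44  F=47
Waiting(C) = turnaround − burst = 23 − 9 = 14

14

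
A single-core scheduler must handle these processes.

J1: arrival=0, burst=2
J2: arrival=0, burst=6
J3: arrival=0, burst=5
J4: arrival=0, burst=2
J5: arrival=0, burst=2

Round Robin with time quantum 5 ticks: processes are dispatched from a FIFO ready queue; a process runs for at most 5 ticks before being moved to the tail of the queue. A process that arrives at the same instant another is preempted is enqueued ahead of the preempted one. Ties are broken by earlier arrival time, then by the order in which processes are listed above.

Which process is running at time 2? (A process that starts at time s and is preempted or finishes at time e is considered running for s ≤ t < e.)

J2

Schedule: | J1 0-2 | J2 2-7 | J3 7-12 | J4 12-14 | J5 14-16 | J2 16-17 |
Completion: J1=2  J2=17  J3=12  J4=14  J5=16
Turnaround (C−A): J1=2  J2=17  J3=12  J4=14  J5=16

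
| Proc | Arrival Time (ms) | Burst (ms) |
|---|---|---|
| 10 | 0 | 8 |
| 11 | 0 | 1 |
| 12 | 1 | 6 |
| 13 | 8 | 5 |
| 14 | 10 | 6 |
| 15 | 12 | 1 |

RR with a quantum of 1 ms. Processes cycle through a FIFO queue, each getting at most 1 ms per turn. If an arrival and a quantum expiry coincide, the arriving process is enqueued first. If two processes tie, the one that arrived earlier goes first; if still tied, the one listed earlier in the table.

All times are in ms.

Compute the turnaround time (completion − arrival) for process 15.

4

Schedule: | 10 0-1 | 11 1-2 | 12 2-3 | 10 3-4 | 12 4-5 | 10 5-6 | 12 6-7 | 10 7-8 | 12 8-9 | 13 9-10 | 10 10-11 | 12 11-12 | 14 12-13 | 13 13-14 | 10 14-15 | 15 15-16 | 12 16-17 | 14 17-18 | 13 18-19 | 10 19-20 | 14 20-21 | 13 21-22 | 10 22-23 | 14 23-24 | 13 24-25 | 14 25-27 |
Completion: 10=23  11=2  12=17  13=25  14=27  15=16
Turnaround (C−A): 10=23  11=2  12=16  13=17  14=17  15=4
Turnaround(15) = completion − arrival = 16 − 12 = 4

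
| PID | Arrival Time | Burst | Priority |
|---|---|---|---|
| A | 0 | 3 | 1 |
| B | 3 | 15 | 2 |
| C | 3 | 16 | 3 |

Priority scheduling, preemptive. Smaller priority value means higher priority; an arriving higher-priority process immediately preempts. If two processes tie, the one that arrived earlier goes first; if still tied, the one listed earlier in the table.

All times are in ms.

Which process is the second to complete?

Schedule: | A 0-3 | B 3-18 | C 18-34 |
Completion: A=3  B=18  C=34
Turnaround (C−A): A=3  B=15  C=31
Finish order: A → B → C

B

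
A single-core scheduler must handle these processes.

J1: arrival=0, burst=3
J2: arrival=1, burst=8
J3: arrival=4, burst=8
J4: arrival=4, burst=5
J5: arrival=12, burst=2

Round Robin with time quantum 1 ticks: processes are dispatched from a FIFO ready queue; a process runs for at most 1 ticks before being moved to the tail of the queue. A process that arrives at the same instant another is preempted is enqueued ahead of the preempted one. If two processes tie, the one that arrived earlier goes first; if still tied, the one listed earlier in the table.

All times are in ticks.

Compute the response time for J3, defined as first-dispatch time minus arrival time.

Schedule: | J1 0-1 | J2 1-2 | J1 2-3 | J2 3-4 | J1 4-5 | J3 5-6 | J4 6-7 | J2 7-8 | J3 8-9 | J4 9-10 | J2 10-11 | J3 11-12 | J4 12-13 | J2 13-14 | J5 14-15 | J3 15-16 | J4 16-17 | J2 17-18 | J5 18-19 | J3 19-20 | J4 20-21 | J2 21-22 | J3 22-23 | J2 23-24 | J3 24-26 |
Completion: J1=5  J2=24  J3=26  J4=21  J5=19
Turnaround (C−A): J1=5  J2=23  J3=22  J4=17  J5=7
Response(J3) = first start − arrival = 5 − 4 = 1

1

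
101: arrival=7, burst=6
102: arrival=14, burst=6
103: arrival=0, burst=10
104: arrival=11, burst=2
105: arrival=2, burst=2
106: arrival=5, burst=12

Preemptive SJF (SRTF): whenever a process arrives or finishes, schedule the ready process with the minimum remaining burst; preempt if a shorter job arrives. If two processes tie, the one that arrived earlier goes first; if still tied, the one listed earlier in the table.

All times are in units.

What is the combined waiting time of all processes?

Gantt: | 103 0-2 | 105 2-4 | 103 4-12 | 104 12-14 | 101 14-20 | 102 20-26 | 106 26-38 |
Completion: 101=20  102=26  103=12  104=14  105=4  106=38
Waiting = turnaround − burst: 101=7, 102=6, 103=2, 104=1, 105=0, 106=21
Total waiting = 7 + 6 + 2 + 1 + 0 + 21 = 37

37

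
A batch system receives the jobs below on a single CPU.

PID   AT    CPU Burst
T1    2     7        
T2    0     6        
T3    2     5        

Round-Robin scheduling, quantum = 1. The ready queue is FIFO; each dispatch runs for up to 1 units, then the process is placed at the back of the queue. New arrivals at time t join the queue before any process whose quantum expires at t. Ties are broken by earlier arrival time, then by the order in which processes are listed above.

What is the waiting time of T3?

9

Gantt: | T2 0-2 | T1 2-3 | T3 3-4 | T2 4-5 | T1 5-6 | T3 6-7 | T2 7-8 | T1 8-9 | T3 9-10 | T2 10-11 | T1 11-12 | T3 12-13 | T2 13-14 | T1 14-15 | T3 15-16 | T1 16-18 |
Completion: T1=18  T2=14  T3=16
Waiting(T3) = turnaround − burst = 14 − 5 = 9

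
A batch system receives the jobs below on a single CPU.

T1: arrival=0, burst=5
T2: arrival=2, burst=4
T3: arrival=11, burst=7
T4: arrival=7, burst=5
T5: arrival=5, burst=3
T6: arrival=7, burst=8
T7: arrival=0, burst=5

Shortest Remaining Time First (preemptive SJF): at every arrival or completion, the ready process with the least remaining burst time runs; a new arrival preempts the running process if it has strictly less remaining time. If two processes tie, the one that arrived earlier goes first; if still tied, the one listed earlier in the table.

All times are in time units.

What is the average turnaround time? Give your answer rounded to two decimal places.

Schedule: | T1 0-5 | T5 5-8 | T2 8-12 | T7 12-17 | T4 17-22 | T3 22-29 | T6 29-37 |
Completion: T1=5  T2=12  T3=29  T4=22  T5=8  T6=37  T7=17
Turnaround times: T1=5, T2=10, T3=18, T4=15, T5=3, T6=30, T7=17
Average turnaround = (5+10+18+15+3+30+17) / 7 = 98/7 = 14.00

14.00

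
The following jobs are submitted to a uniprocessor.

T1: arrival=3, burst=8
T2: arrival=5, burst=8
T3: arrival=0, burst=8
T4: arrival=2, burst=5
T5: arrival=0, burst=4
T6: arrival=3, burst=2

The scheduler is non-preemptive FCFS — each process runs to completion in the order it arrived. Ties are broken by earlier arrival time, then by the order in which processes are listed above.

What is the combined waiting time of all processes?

76

Timeline: | T3 0-8 | T5 8-12 | T4 12-17 | T1 17-25 | T6 25-27 | T2 27-35 |
Completion: T1=25  T2=35  T3=8  T4=17  T5=12  T6=27
Waiting = turnaround − burst: T1=14, T2=22, T3=0, T4=10, T5=8, T6=22
Total waiting = 14 + 22 + 0 + 10 + 8 + 22 = 76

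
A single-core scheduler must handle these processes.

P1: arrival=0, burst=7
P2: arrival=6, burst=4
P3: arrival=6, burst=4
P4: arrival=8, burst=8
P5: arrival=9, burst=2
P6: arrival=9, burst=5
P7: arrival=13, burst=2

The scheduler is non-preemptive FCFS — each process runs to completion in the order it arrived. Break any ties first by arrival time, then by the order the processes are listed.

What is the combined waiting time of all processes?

Gantt: | P1 0-7 | P2 7-11 | P3 11-15 | P4 15-23 | P5 23-25 | P6 25-30 | P7 30-32 |
Completion: P1=7  P2=11  P3=15  P4=23  P5=25  P6=30  P7=32
Waiting = turnaround − burst: P1=0, P2=1, P3=5, P4=7, P5=14, P6=16, P7=17
Total waiting = 0 + 1 + 5 + 7 + 14 + 16 + 17 = 60

60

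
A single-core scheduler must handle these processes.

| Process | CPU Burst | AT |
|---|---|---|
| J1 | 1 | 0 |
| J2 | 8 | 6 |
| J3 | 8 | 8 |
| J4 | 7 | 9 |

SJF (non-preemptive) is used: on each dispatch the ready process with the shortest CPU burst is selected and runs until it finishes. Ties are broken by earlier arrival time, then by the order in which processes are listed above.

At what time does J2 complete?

14

Gantt: | J1 0-1 | idle 1-6 | J2 6-14 | J4 14-21 | J3 21-29 |
Completion: J1=1  J2=14  J3=29  J4=21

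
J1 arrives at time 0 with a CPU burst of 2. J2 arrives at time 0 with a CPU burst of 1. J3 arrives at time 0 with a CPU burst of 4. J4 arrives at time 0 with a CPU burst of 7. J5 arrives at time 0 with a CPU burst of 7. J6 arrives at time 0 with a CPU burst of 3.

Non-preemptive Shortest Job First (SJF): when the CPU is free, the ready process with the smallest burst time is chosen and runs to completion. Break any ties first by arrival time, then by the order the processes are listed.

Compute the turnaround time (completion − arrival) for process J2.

1

Timeline: | J2 0-1 | J1 1-3 | J6 3-6 | J3 6-10 | J4 10-17 | J5 17-24 |
Completion: J1=3  J2=1  J3=10  J4=17  J5=24  J6=6
Turnaround(J2) = completion − arrival = 1 − 0 = 1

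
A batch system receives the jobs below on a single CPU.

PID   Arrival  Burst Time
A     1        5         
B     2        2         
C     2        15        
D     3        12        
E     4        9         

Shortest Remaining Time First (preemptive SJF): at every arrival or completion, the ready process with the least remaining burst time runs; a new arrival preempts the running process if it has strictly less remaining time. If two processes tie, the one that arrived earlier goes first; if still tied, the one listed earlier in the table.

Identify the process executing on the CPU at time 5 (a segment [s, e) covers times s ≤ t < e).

Gantt: | idle 0-1 | A 1-2 | B 2-4 | A 4-8 | E 8-17 | D 17-29 | C 29-44 |
Completion: A=8  B=4  C=44  D=29  E=17

A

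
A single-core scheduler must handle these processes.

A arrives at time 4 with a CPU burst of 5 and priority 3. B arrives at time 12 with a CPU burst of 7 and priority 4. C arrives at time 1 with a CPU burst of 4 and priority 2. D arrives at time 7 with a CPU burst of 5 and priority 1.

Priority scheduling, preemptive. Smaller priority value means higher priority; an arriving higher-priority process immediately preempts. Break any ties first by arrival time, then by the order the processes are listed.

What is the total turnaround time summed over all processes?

Schedule: | idle 0-1 | C 1-5 | A 5-7 | D 7-12 | A 12-15 | B 15-22 |
Completion: A=15  B=22  C=5  D=12
Turnaround (C−A): A=11  B=10  C=4  D=5
Turnaround = completion − arrival: A=11, B=10, C=4, D=5
Total turnaround = 11 + 10 + 4 + 5 = 30

30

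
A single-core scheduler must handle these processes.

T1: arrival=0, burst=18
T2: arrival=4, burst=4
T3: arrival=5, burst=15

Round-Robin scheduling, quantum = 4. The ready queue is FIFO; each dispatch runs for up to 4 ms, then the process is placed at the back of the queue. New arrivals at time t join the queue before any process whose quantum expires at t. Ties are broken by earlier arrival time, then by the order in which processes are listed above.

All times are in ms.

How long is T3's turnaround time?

Timeline: | T1 0-4 | T2 4-8 | T1 8-12 | T3 12-16 | T1 16-20 | T3 20-24 | T1 24-28 | T3 28-32 | T1 32-34 | T3 34-37 |
Completion: T1=34  T2=8  T3=37
Turnaround(T3) = completion − arrival = 37 − 5 = 32

32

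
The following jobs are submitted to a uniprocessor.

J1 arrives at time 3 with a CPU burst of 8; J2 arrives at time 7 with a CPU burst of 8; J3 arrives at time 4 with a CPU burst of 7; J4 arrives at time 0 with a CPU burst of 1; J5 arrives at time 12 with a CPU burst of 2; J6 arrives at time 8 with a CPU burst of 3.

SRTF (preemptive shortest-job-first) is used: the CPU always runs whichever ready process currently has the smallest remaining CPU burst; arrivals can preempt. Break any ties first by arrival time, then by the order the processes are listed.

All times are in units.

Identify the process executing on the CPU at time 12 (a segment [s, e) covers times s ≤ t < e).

Timeline: | J4 0-1 | idle 1-3 | J1 3-11 | J6 11-14 | J5 14-16 | J3 16-23 | J2 23-31 |
Completion: J1=11  J2=31  J3=23  J4=1  J5=16  J6=14
Turnaround (C−A): J1=8  J2=24  J3=19  J4=1  J5=4  J6=6

J6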